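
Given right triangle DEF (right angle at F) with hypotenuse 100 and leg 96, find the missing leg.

By the Pythagorean theorem: EF^2 = DE^2 - DF^2
EF^2 = 100^2 - 96^2 = 10000 - 9216 = 784
EF = sqrt(784) = 28

28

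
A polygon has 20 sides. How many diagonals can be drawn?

Total line segments between 20 vertices = C(20,2) = 190.
Subtract the 20 sides: 190 - 20 = 170 diagonals.

170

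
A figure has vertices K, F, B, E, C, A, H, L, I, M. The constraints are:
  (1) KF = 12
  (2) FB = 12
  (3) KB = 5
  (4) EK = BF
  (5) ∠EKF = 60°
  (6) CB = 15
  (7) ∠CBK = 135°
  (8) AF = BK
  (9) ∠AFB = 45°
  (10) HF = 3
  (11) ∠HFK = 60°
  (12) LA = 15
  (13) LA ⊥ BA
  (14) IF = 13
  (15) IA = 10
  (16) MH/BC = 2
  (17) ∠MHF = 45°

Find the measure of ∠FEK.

From the given relations: EK = BF = 12.
Step 1: By the law of cosines on triangle EKF: EF² = 12² + 12² − 2·12·12·cos(60°) = 144, so EF = 12.
Step 2: By the inverse law of cosines on triangle FEK: cos(∠FEK) = (12² + 12² − 12²) / (2·12·12) = 144/288 = 0.5, so ∠FEK = 60°.

Therefore, the measure of angle ∠FEK = 60°.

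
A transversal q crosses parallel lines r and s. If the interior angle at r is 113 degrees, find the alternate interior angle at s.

Alternate interior angles are equal: 113 degrees.

113 degrees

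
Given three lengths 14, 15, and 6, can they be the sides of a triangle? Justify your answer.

Yes.
The triangle inequality requires that the sum of any two sides exceeds the third.
Here 6 + 14 = 20 > 15, so the condition is met.

Yes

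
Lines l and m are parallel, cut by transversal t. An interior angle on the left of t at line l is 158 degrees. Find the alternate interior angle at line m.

Alternate interior angles lie on opposite sides of the transversal, between the parallel lines.
By the alternate interior angle theorem, they are equal: 158 degrees.

158 degrees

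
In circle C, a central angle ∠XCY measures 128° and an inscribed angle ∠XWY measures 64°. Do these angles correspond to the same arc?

By the inscribed angle theorem, if both angles subtend the same arc, the inscribed angle must be half the central angle.
Half of 128° = 64°, which equals the given inscribed angle of 64°.
Therefore, yes, they correspond to the same arc.

Yes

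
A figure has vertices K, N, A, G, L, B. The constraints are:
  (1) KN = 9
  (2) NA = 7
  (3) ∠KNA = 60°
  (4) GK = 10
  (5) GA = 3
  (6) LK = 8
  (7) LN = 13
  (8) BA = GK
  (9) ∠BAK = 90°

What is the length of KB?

From the given relations: BA = GK = 10.
Step 1: By the law of cosines on triangle KNA: KA² = 9² + 7² − 2·9·7·cos(60°) = 67, so KA = √67.
Step 2: By the law of cosines on triangle KAB: KB² = √67² + 10² − 2·√67·10·cos(90°) = 167, so KB = √167.

Therefore, the length of KB = √167.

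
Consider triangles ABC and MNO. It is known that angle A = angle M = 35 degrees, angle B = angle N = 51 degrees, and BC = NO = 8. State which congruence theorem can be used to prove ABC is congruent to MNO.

The given information provides:
angle A = angle M = 35 degrees, angle B = angle N = 51 degrees, and BC = NO = 8
This matches the AAS congruence theorem.
Two pairs of corresponding angles and a non-included side are equal (Angle-Angle-Side).

AAS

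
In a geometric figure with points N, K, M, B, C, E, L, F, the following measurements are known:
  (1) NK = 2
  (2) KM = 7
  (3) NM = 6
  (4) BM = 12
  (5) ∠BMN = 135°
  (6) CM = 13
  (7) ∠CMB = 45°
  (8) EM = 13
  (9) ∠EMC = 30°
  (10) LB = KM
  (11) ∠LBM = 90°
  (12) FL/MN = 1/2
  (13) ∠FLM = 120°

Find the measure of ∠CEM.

Step 1: By the law of cosines on triangle EMC: EC² = 13² + 13² − 2·13·13·cos(30°) = 45.28, so EC ≈ 6.73.
Step 2: By the inverse law of cosines on triangle CEM: cos(∠CEM) = (6.73² + 13² − 13²) / (2·6.73·13) = 45.28/174.96 = 0.2588, so ∠CEM = 75°.

Therefore, the measure of angle ∠CEM = 75°.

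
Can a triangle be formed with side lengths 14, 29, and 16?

Yes.
The triangle inequality requires that the sum of any two sides exceeds the third.
Here 14 + 16 = 30 > 29, so the condition is met.

Yes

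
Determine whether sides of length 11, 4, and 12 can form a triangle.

Yes.
The triangle inequality requires that the sum of any two sides exceeds the third.
Here 4 + 11 = 15 > 12, so the condition is met.

Yes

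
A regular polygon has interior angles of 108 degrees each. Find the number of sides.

Exterior angle = 180 - 108 = 72. n = 360 / 72 = 5.

5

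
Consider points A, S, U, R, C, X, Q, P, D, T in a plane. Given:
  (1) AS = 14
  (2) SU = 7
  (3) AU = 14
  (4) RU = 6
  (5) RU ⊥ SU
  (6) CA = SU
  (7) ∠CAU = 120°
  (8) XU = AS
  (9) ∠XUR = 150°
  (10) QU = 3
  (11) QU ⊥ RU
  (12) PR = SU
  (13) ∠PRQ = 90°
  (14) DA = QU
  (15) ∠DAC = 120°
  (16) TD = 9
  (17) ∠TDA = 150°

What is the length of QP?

From the given relations: PR = SU = 7.
Step 1: By the law of cosines on triangle QUR: QR² = 3² + 6² − 2·3·6·cos(90°) = 45, so QR = 3·√5.
Step 2: By the law of cosines on triangle QRP: QP² = (3·√5)² + 7² − 2·3·√5·7·cos(90°) = 94, so QP = √94.

Therefore, the length of QP = √94.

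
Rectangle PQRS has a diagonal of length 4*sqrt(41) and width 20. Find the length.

Using the Pythagorean theorem: d^2 = a^2 + b^2
b^2 = d^2 - a^2
b^2 = 656 - 400
b^2 = 256
b = sqrt(256) = 16

16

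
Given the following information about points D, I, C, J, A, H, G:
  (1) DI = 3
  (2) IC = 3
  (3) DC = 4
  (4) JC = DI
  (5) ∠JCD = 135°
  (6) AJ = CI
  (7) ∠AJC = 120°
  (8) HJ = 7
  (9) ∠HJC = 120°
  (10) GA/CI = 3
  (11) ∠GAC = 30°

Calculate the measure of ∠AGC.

From the given relations: JC = DI = 3; AJ = CI = 3; GA = 3·CI = 3·3 = 9.
Step 1: By the law of cosines on triangle CJA: CA² = 3² + 3² − 2·3·3·cos(120°) = 27, so CA = 3·√3.
Step 2: By the law of cosines on triangle GAC: GC² = 9² + (3·√3)² − 2·9·3·√3·cos(30°) = 27, so GC = 3·√3.
Step 3: By the inverse law of cosines on triangle AGC: cos(∠AGC) = (9² + (3·√3)² − (3·√3)²) / (2·9·3·√3) = 81/93.53 = 0.866, so ∠AGC = 30°.

Therefore, the measure of angle ∠AGC = 30°.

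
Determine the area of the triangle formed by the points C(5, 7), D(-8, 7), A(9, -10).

The Shoelace formula computes the area from vertex coordinates by summing cross products.
For vertices (5,7), (-8,7), (9,-10):
Signed sum = 5*7 - -8*7 + -8*-10 - 9*7 + 9*7 - 5*-10
= 91 + 17 + 113 = 221
Area = (1/2)|221| = 221/2.

221/2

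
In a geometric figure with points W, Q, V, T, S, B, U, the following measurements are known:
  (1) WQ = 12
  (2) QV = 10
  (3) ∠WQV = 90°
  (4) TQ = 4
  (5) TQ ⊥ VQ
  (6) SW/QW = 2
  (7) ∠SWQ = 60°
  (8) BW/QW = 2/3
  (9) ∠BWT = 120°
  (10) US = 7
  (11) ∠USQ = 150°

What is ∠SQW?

From the given relations: SW = 2·QW = 2·12 = 24.
Step 1: By the law of cosines on triangle QWS: QS² = 12² + 24² − 2·12·24·cos(60°) = 432, so QS = 12·√3.
Step 2: By the inverse law of cosines on triangle SQW: cos(∠SQW) = ((12·√3)² + 12² − 24²) / (2·12·√3·12) = 0/498.83 = 0, so ∠SQW = 90°.

Therefore, the measure of angle ∠SQW = 90°.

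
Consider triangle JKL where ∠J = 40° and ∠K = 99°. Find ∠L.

The interior angles sum to 180°: angle L = 180 - 40 - 99 = 41°.
The triangle is obtuse (angles 40°, 99°, 41°).

41 degrees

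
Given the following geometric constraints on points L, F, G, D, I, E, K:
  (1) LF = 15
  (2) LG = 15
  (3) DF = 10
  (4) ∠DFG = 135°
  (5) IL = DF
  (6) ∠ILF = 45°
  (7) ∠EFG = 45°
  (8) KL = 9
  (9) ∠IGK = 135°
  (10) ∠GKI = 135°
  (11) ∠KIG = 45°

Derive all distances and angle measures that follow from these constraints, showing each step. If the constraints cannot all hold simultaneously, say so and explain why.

These constraints are not satisfiable: (9), (10) and (11) are the three interior angles of triangle IGK, which must sum to 180°, but 135° + 135° + 45° = 315°. No planar figure meets all of them, so nothing further can be derived.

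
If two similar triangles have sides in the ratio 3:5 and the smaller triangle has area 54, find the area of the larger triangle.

Area ratio = (3/5)^2 = 9/25. Area of the larger triangle = 54 * 25/9 = 150.

150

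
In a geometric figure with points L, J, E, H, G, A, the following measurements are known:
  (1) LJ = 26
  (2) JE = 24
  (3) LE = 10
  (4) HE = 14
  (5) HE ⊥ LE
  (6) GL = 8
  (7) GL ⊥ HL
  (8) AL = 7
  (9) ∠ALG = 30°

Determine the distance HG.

Step 1: By the law of cosines on triangle LEH: LH² = 10² + 14² − 2·10·14·cos(90°) = 296, so LH = 2·√74.
Step 2: By the law of cosines on triangle HLG: HG² = (2·√74)² + 8² − 2·2·√74·8·cos(90°) = 360, so HG = 6·√10.

Therefore, the length of HG = 6·√10.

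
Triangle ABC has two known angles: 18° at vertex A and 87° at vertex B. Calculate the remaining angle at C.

Let angle C = x. Then 18 + 87 + x = 180.
x = 180 - 105 = 75 degrees.

75 degrees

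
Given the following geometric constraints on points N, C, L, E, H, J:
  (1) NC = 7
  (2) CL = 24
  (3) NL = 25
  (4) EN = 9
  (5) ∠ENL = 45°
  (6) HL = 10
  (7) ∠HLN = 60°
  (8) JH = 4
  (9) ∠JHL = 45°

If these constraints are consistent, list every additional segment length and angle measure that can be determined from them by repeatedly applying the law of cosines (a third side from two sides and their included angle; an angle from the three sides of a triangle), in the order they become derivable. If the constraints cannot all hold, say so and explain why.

The constraints are consistent. Derivable facts, in order:
After 1 step:
- LE ≈ 19.69
- LJ ≈ 7.71
- NH = 5·√19
- ∠CLN = 16.26°
- ∠CNL = 73.74°
- ∠LCN = 90°
After 2 steps:
- ∠ELN = 18.85°
- ∠HJL = 113.48°
- ∠HLJ = 21.52°
- ∠HNL = 23.41°
- ∠LEN = 116.15°
- ∠LHN = 96.59°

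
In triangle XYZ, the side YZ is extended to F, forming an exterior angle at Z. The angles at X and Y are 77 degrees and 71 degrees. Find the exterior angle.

The interior angle at Z is 180 - 77 - 71 = 32 degrees.
The exterior angle and interior angle at Z are supplementary:
Exterior angle = 180 - 32 = 148 degrees.

148 degrees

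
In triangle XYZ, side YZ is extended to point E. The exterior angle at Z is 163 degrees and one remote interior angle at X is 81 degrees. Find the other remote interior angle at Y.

By the exterior angle theorem: exterior angle = sum of remote interior angles.
163 = 81 + angle Y
angle Y = 163 - 81 = 82 degrees

82 degrees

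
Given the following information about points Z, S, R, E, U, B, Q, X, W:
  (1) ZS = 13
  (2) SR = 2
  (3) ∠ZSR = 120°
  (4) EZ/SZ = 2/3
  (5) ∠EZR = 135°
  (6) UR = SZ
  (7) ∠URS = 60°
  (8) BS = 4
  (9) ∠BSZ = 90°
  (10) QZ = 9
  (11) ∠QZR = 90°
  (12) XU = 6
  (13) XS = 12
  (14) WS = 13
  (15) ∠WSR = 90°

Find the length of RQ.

Step 1: By the law of cosines on triangle ZSR: ZR² = 13² + 2² − 2·13·2·cos(120°) = 199, so ZR = √199.
Step 2: By the law of cosines on triangle RZQ: RQ² = √199² + 9² − 2·√199·9·cos(90°) = 280, so RQ = 2·√70.

Therefore, the length of RQ = 2·√70.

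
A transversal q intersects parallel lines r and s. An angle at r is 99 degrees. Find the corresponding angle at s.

When a transversal crosses parallel lines, angles in the same position at each intersection are called corresponding angles.
These are always equal, so the answer is 99 degrees.

99 degrees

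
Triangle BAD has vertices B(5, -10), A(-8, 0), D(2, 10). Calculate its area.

Using the Shoelace formula for a triangle:
Area = (1/2)|x0(y1 - y2) + x1(y2 - y0) + x2(y0 - y1)|
Area = (1/2)|5(0 - 10) + -8(10 - -10) + 2(-10 - 0)|
Area = (1/2)|-50 + -160 + -20|
Area = (1/2)|-230|
Area = (1/2)(230)
Area = 115

115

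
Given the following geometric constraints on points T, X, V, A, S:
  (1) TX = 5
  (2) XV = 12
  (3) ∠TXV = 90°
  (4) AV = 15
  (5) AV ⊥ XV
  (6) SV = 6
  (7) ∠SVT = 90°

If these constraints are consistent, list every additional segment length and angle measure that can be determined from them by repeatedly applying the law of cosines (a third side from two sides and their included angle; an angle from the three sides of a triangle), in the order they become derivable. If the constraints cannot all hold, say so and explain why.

The constraints are consistent. Derivable facts, in order:
After 1 step:
- TV = 13
- XA = 3·√41
After 2 steps:
- TS ≈ 14.32
- ∠AXV = 51.34°
- ∠TVX = 22.62°
- ∠VAX = 38.66°
- ∠VTX = 67.38°
After 3 steps:
- ∠STV = 24.78°
- ∠TSV = 65.22°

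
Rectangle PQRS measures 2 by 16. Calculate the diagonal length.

d = sqrt(2^2 + 16^2) = sqrt(260) = 2*sqrt(65)

2*sqrt(65)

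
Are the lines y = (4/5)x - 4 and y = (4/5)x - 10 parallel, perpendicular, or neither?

Slope of line 1: m1 = 4/5
Slope of line 2: m2 = 4/5
m1 = m2, so the lines are parallel.

Parallel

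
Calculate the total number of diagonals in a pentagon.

The number of diagonals in an n-gon is n(n - 3)/2.
For n = 5: 5(5 - 3)/2 = 5 × 2 / 2 = 5.

5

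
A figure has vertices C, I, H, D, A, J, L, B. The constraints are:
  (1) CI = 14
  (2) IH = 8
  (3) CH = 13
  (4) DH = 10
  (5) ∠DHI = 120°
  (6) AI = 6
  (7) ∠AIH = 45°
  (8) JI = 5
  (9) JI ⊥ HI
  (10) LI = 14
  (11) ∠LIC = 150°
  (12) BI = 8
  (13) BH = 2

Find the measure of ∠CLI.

Step 1: By the law of cosines on triangle LIC: LC² = 14² + 14² − 2·14·14·cos(150°) = 731.48, so LC ≈ 27.05.
Step 2: By the inverse law of cosines on triangle CLI: cos(∠CLI) = (27.05² + 14² − 14²) / (2·27.05·14) = 731.48/757.29 = 0.9659, so ∠CLI = 15°.

Therefore, the measure of angle ∠CLI = 15°.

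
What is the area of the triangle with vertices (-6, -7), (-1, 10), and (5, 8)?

The Shoelace formula computes the area from vertex coordinates by summing cross products.
For vertices (-6,-7), (-1,10), (5,8):
Signed sum = -6*10 - -1*-7 + -1*8 - 5*10 + 5*-7 - -6*8
= -67 + -58 + 13 = -112
Area = (1/2)|-112| = 56.

56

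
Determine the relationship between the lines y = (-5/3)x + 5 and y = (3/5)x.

Slope of line 1: m1 = -5/3
Slope of line 2: m2 = 3/5
m1 * m2 = -1, so perpendicular.

Perpendicular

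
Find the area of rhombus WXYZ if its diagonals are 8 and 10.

Area of a rhombus = (d1 * d2) / 2
Area = (8 * 10) / 2
Area = 80 / 2
Area = 40

40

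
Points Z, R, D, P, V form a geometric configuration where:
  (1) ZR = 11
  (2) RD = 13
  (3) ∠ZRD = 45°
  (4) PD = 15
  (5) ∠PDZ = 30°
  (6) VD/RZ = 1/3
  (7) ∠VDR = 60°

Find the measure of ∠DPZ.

Step 1: By the law of cosines on triangle ZRD: ZD² = 11² + 13² − 2·11·13·cos(45°) = 87.77, so ZD ≈ 9.37.
Step 2: By the law of cosines on triangle PDZ: PZ² = 15² + 9.37² − 2·15·9.37·cos(30°) = 69.37, so PZ ≈ 8.33.
Step 3: By the inverse law of cosines on triangle DPZ: cos(∠DPZ) = (15² + 8.33² − 9.37²) / (2·15·8.33) = 206.6/249.86 = 0.8269, so ∠DPZ = 34.22°.

Therefore, the measure of angle ∠DPZ = 34.22°.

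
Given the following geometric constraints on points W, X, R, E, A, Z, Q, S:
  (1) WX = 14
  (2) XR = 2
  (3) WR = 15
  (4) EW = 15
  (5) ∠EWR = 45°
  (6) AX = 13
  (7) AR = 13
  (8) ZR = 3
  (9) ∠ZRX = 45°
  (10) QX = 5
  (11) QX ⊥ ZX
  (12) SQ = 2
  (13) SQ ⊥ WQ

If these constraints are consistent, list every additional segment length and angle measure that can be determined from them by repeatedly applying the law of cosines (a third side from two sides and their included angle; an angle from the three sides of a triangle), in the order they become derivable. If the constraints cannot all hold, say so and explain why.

The constraints are consistent. Derivable facts, in order:
After 1 step:
- RE ≈ 11.48
- XZ ≈ 2.12
- ∠ARX = 85.59°
- ∠AXR = 85.59°
- ∠RAX = 8.82°
- ∠RWX = 6.85°
- ∠RXW = 116.51°
- ∠WRX = 56.63°
After 2 steps:
- ZQ ≈ 5.43
- ∠ERW = 67.5°
- ∠REW = 67.5°
- ∠RXZ = 93.27°
- ∠RZX = 41.73°
After 3 steps:
- ∠QZX = 66.98°
- ∠XQZ = 23.02°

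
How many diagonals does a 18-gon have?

The number of diagonals in an n-gon is n(n - 3)/2.
For n = 18: 18(18 - 3)/2 = 18 × 15 / 2 = 135.

135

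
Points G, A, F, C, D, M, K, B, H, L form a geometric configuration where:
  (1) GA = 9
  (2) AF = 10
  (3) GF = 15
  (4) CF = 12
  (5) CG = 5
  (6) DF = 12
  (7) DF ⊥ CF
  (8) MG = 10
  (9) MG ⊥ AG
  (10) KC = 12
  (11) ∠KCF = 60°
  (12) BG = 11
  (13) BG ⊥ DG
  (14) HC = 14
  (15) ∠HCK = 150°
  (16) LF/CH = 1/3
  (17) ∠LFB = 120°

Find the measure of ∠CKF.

Step 1: By the law of cosines on triangle KCF: KF² = 12² + 12² − 2·12·12·cos(60°) = 144, so KF = 12.
Step 2: By the inverse law of cosines on triangle CKF: cos(∠CKF) = (12² + 12² − 12²) / (2·12·12) = 144/288 = 0.5, so ∠CKF = 60°.

Therefore, the measure of angle ∠CKF = 60°.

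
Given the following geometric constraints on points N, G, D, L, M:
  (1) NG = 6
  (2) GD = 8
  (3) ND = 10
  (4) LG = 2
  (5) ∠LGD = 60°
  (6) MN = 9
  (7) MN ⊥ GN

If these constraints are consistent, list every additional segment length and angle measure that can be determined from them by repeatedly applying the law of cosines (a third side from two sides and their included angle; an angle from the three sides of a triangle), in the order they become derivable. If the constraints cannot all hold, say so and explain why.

The constraints are consistent. Derivable facts, in order:
After 1 step:
- DL = 2·√13
- GM = 3·√13
- ∠DGN = 90°
- ∠DNG = 53.13°
- ∠GDN = 36.87°
After 2 steps:
- ∠DLG = 106.1°
- ∠GDL = 13.9°
- ∠GMN = 33.69°
- ∠MGN = 56.31°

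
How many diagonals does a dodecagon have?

Total line segments between 12 vertices = C(12,2) = 66.
Subtract the 12 sides: 66 - 12 = 54 diagonals.

54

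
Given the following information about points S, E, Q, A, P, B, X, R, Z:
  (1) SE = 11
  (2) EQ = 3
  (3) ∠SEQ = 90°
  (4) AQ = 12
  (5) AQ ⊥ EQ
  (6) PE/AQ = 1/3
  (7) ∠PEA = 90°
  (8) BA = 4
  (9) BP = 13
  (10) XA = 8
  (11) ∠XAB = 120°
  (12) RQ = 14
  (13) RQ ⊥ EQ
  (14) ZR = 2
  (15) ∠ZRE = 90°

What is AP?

From the given relations: PE = 1/3·AQ = 1/3·12 = 4.
Step 1: By the law of cosines on triangle EQA: EA² = 3² + 12² − 2·3·12·cos(90°) = 153, so EA = 3·√17.
Step 2: By the law of cosines on triangle AEP: AP² = (3·√17)² + 4² − 2·3·√17·4·cos(90°) = 169, so AP = 13.

Therefore, the length of AP = 13.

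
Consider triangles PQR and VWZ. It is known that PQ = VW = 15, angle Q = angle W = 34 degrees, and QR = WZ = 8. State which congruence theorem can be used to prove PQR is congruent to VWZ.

The given information matches SAS: Two pairs of corresponding sides and the included angle are equal (Side-Angle-Side).

SAS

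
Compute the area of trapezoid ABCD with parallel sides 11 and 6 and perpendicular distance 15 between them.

A trapezoid's area equals the midsegment times the height.
The midsegment is (11 + 6) / 2 = 17/2.
Area = 17/2 * 15 = 255/2.

255/2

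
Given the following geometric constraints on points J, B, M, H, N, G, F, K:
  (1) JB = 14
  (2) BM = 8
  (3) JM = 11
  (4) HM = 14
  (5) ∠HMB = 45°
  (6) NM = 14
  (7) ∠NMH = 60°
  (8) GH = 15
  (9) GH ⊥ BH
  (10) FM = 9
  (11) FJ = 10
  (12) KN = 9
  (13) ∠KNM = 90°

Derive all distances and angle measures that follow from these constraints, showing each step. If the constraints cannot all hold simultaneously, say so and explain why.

The constraints are consistent.

Step 1: From BM = 8, MH = 14, and ∠BMH = 45°, by the law of cosines:
  BH² = BM² + MH² - 2·BM·MH·cos(45°) = 64 + 196 - 158.4 = 101.6
  BH ≈ 10.08

Step 2: From MN = 14, NK = 9, and ∠MNK = 90°, by the law of cosines:
  MK² = MN² + NK² - 2·MN·NK·cos(90°) = 196 + 81 - 0 = 277
  MK ≈ 16.64

Step 3: From HM = 14, MN = 14, and ∠HMN = 60°, by the law of cosines:
  HN² = HM² + MN² - 2·HM·MN·cos(60°) = 196 + 196 - 196 = 196
  HN = 14

Step 4: From JB = 14, JM = 11, BM = 8, by the inverse law of cosines:
  cos(∠BJM) = (JB² + JM² - BM²) / (2·JB·JM)
  ∠BJM = 34.77°

Step 5: From JF = 10, JM = 11, FM = 9, by the inverse law of cosines:
  cos(∠FJM) = (JF² + JM² - FM²) / (2·JF·JM)
  ∠FJM = 50.48°

Step 6: From BJ = 14, BM = 8, JM = 11, by the inverse law of cosines:
  cos(∠JBM) = (BJ² + BM² - JM²) / (2·BJ·BM)
  ∠JBM = 51.64°

Step 7: From MB = 8, MJ = 11, BJ = 14, by the inverse law of cosines:
  cos(∠BMJ) = (MB² + MJ² - BJ²) / (2·MB·MJ)
  ∠BMJ = 93.58°

Step 8: From MF = 9, MJ = 11, FJ = 10, by the inverse law of cosines:
  cos(∠FMJ) = (MF² + MJ² - FJ²) / (2·MF·MJ)
  ∠FMJ = 58.99°

Step 9: From FJ = 10, FM = 9, JM = 11, by the inverse law of cosines:
  cos(∠JFM) = (FJ² + FM² - JM²) / (2·FJ·FM)
  ∠JFM = 70.53°

Step 10: From BH = 10.08, HG = 15, and ∠BHG = 90°, by the law of cosines:
  BG² = BH² + HG² - 2·BH·HG·cos(90°) = 101.6 + 225 - 0 = 326.6
  BG ≈ 18.07

Step 11: From BH = 10.08, BM = 8, HM = 14, by the inverse law of cosines:
  cos(∠HBM) = (BH² + BM² - HM²) / (2·BH·BM)
  ∠HBM = 100.86°

Step 12: From MK = 16.64, MN = 14, KN = 9, by the inverse law of cosines:
  cos(∠KMN) = (MK² + MN² - KN²) / (2·MK·MN)
  ∠KMN = 32.74°

Step 13: From HB = 10.08, HM = 14, BM = 8, by the inverse law of cosines:
  cos(∠BHM) = (HB² + HM² - BM²) / (2·HB·HM)
  ∠BHM = 34.14°

Step 14: From HM = 14, HN = 14, MN = 14, by the inverse law of cosines:
  cos(∠MHN) = (HM² + HN² - MN²) / (2·HM·HN)
  ∠MHN = 60°

Step 15: From NH = 14, NM = 14, HM = 14, by the inverse law of cosines:
  cos(∠HNM) = (NH² + NM² - HM²) / (2·NH·NM)
  ∠HNM = 60°

Step 16: From KM = 16.64, KN = 9, MN = 14, by the inverse law of cosines:
  cos(∠MKN) = (KM² + KN² - MN²) / (2·KM·KN)
  ∠MKN = 57.26°

Step 17: From BG = 18.07, BH = 10.08, GH = 15, by the inverse law of cosines:
  cos(∠GBH) = (BG² + BH² - GH²) / (2·BG·BH)
  ∠GBH = 56.1°

Step 18: From GB = 18.07, GH = 15, BH = 10.08, by the inverse law of cosines:
  cos(∠BGH) = (GB² + GH² - BH²) / (2·GB·GH)
  ∠BGH = 33.9°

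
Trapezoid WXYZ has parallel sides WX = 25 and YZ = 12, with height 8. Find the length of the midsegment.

The midsegment of a trapezoid = (base1 + base2) / 2
midsegment = (25 + 12) / 2
midsegment = 37 / 2
midsegment = 37/2

37/2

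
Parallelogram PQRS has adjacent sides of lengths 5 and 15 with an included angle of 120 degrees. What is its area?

Area = a * b * sin(theta)
Area = 5 * 15 * sin(120 degrees)
Area = 75 * sqrt(3)/2
Area = 75*sqrt(3)/2

75*sqrt(3)/2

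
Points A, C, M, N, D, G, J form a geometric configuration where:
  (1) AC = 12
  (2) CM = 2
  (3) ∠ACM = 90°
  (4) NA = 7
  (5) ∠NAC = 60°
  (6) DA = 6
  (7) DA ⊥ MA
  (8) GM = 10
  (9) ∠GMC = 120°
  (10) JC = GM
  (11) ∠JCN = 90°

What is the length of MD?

Step 1: By the law of cosines on triangle ACM: AM² = 12² + 2² − 2·12·2·cos(90°) = 148, so AM = 2·√37.
Step 2: By the law of cosines on triangle MAD: MD² = (2·√37)² + 6² − 2·2·√37·6·cos(90°) = 184, so MD = 2·√46.

Therefore, the length of MD = 2·√46.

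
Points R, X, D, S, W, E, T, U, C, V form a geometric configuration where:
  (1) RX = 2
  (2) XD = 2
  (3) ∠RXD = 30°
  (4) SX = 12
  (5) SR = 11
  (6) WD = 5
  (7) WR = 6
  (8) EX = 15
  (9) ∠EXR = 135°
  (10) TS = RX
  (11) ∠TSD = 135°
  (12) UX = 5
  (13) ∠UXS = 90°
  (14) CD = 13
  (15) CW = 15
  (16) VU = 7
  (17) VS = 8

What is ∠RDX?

Step 1: By the law of cosines on triangle DXR: DR² = 2² + 2² − 2·2·2·cos(30°) = 1.07, so DR ≈ 1.04.
Step 2: By the inverse law of cosines on triangle RDX: cos(∠RDX) = (1.04² + 2² − 2²) / (2·1.04·2) = 1.07/4.14 = 0.2588, so ∠RDX = 75°.

Therefore, the measure of angle ∠RDX = 75°.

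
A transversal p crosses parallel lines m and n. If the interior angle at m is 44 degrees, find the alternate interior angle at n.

Alternate interior angles formed by parallel lines and a transversal are equal.
The given angle is 44 degrees.
The alternate interior angle = 44 degrees.

44 degrees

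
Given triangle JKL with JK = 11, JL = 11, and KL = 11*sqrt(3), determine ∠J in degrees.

By the inverse law of cosines: cos(J) = (JK² + JL² - KL²) / (2 × JK × JL)
cos(J) = (11² + 11² - (11*sqrt(3))²) / (2 × 11 × 11)
cos(J) = (121 + 121 - (363)) / 242
cos(J) = -1/2
J = arccos(-1/2) = 120°

120°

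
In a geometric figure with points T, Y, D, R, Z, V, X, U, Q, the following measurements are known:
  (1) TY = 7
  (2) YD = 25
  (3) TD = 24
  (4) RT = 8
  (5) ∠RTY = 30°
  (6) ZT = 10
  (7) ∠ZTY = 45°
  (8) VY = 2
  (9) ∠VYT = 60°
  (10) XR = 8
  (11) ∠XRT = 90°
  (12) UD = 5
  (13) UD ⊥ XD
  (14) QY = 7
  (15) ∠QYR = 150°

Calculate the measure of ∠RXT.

Step 1: By the law of cosines on triangle XRT: XT² = 8² + 8² − 2·8·8·cos(90°) = 128, so XT = 8·√2.
Step 2: By the inverse law of cosines on triangle RXT: cos(∠RXT) = (8² + (8·√2)² − 8²) / (2·8·8·√2) = 128/181.02 = 0.7071, so ∠RXT = 45°.

Therefore, the measure of angle ∠RXT = 45°.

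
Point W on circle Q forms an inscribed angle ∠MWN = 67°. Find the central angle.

Central angle = 2 × 67° = 134° (inscribed angle theorem).

134°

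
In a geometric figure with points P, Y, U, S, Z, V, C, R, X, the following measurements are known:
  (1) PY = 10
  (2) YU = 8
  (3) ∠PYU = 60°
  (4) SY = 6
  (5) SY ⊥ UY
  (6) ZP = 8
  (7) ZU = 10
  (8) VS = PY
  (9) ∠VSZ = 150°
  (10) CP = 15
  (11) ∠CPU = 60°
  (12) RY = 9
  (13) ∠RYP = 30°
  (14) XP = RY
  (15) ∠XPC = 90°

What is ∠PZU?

Step 1: By the law of cosines on triangle PYU: PU² = 10² + 8² − 2·10·8·cos(60°) = 84, so PU = 2·√21.
Step 2: By the inverse law of cosines on triangle PZU: cos(∠PZU) = (8² + 10² − (2·√21)²) / (2·8·10) = 80/160 = 0.5, so ∠PZU = 60°.

Therefore, the measure of angle ∠PZU = 60°.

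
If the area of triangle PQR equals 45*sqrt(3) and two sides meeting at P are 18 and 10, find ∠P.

sin(C) = 2 * 45*sqrt(3) / (18 * 10) = sqrt(3)/2, so C = arcsin(sqrt(3)/2) = 60°.
Since sin(180° - C) = sin(C), the obtuse angle 120° gives the same area, so C = 60° or C = 120°.

60° or 120°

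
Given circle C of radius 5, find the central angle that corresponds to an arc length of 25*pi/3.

θ = 360 × 25*pi/3 / (2π × 5) = 300° (rearranging arc length formula).

300°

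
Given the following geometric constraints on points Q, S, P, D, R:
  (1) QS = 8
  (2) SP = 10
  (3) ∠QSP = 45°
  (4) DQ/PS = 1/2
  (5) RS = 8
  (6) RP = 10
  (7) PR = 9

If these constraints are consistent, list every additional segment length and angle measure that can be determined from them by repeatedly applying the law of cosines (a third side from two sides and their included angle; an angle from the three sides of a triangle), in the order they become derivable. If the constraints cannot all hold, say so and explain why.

These constraints are not satisfiable: (6) RP = 10 and (7) PR = 9 assign two different lengths to the same segment. No planar figure meets all of them, so nothing further can be derived.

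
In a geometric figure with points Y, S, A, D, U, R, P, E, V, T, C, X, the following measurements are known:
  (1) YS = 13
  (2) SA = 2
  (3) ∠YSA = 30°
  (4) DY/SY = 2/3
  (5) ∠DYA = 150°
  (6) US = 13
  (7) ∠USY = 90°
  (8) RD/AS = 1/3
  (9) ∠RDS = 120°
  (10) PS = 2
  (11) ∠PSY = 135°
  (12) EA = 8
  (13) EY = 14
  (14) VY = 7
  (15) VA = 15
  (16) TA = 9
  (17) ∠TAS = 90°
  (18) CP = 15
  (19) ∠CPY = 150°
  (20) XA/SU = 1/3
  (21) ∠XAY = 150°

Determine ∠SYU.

Step 1: By the law of cosines on triangle YSU: YU² = 13² + 13² − 2·13·13·cos(90°) = 338, so YU = 13·√2.
Step 2: By the inverse law of cosines on triangle SYU: cos(∠SYU) = (13² + (13·√2)² − 13²) / (2·13·13·√2) = 338/478 = 0.7071, so ∠SYU = 45°.

Therefore, the measure of angle ∠SYU = 45°.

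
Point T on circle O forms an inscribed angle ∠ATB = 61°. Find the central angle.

The inscribed angle theorem states that a central angle is always twice any inscribed angle that subtends the same arc.
Since the inscribed angle is 61°, the central angle = 2 × 61° = 122°.

122°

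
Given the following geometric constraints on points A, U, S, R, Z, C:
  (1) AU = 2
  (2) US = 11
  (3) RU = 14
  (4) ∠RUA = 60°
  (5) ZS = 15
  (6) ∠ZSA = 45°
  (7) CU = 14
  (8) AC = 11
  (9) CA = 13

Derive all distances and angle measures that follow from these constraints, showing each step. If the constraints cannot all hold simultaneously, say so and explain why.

These constraints are not satisfiable: (9) CA = 13 and (8) AC = 11 assign two different lengths to the same segment. No planar figure meets all of them, so nothing further can be derived.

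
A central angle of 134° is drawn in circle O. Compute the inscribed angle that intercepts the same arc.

An inscribed angle intercepts an arc from a point on the circle, while the central angle intercepts the same arc from the center.
The inscribed angle is always half the central angle: 134° / 2 = 67°.

67°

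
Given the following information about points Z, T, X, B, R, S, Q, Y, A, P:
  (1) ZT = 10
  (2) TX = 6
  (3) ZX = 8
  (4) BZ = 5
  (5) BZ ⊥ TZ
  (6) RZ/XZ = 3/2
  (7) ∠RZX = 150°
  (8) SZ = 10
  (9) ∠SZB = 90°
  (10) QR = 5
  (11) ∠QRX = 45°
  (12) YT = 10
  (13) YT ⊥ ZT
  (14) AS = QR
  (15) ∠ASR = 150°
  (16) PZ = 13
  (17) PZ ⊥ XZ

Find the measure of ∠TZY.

Step 1: By the law of cosines on triangle ZTY: ZY² = 10² + 10² − 2·10·10·cos(90°) = 200, so ZY = 10·√2.
Step 2: By the inverse law of cosines on triangle TZY: cos(∠TZY) = (10² + (10·√2)² − 10²) / (2·10·10·√2) = 200/282.84 = 0.7071, so ∠TZY = 45°.

Therefore, the measure of angle ∠TZY = 45°.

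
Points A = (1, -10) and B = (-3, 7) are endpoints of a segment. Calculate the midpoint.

The midpoint is the average of the coordinates:
x: (1 + -3)/2 = -1
y: (-10 + 7)/2 = -3/2
Midpoint = (-1, -3/2)

(-1, -3/2)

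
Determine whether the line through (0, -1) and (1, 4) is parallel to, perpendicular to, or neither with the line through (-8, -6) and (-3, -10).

Slope of line 1: m1 = (4 - -1)/(1 - 0) = 5/1 = 5
Slope of line 2: m2 = (-10 - -6)/(-3 - -8) = -4/5 = -4/5
For parallel lines we need equal slopes: 5 != -4/5.
For perpendicular lines we need m1*m2 = -1: (5)(-4/5) = -4 != -1.
Since neither condition holds, the lines are neither parallel nor perpendicular.

Neither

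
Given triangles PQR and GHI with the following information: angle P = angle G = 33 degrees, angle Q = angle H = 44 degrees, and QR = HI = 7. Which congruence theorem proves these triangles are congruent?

Consider the given information: angle P = angle G = 33 degrees, angle Q = angle H = 44 degrees, and QR = HI = 7
This is not SSS or HL: SSS requires all three pairs of sides, but we don't have that. HL only applies to right triangles with matching hypotenuse and leg.
The correct criterion is AAS. Two pairs of corresponding angles and a non-included side are equal (Angle-Angle-Side).

AAS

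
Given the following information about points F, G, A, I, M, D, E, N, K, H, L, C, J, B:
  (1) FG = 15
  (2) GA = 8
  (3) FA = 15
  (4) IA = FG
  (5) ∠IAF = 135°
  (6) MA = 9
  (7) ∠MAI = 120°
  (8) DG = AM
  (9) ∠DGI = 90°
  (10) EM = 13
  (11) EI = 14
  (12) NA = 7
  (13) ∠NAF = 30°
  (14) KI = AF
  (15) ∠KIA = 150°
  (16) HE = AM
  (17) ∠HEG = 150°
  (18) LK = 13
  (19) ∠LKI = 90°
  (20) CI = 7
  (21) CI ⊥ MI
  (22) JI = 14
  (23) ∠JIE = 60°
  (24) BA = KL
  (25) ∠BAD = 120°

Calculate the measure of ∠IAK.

From the given relations: IA = FG = 15; KI = AF = 15.
Step 1: By the law of cosines on triangle AIK: AK² = 15² + 15² − 2·15·15·cos(150°) = 839.71, so AK ≈ 28.98.
Step 2: By the inverse law of cosines on triangle IAK: cos(∠IAK) = (15² + 28.98² − 15²) / (2·15·28.98) = 839.71/869.33 = 0.9659, so ∠IAK = 15°.

Therefore, the measure of angle ∠IAK = 15°.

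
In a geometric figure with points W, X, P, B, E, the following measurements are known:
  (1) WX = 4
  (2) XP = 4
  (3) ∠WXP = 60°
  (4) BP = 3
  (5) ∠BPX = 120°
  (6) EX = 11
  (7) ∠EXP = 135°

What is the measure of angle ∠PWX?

Step 1: By the law of cosines on triangle WXP: WP² = 4² + 4² − 2·4·4·cos(60°) = 16, so WP = 4.
Step 2: By the inverse law of cosines on triangle PWX: cos(∠PWX) = (4² + 4² − 4²) / (2·4·4) = 16/32 = 0.5, so ∠PWX = 60°.

Therefore, the measure of angle ∠PWX = 60°.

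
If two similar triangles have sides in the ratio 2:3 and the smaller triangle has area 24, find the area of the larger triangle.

Area ratio = (2/3)^2 = 4/9. Area of the larger triangle = 24 * 9/4 = 54.

54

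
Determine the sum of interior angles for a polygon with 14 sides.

The sum of interior angles of an n-sided polygon is (n - 2) * 180.
For n = 14: (14 - 2) * 180 = 12 * 180 = 2160 degrees.

2160 degrees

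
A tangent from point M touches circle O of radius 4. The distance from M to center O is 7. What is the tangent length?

The tangent, radius, and line from the external point to the center form a right triangle.
The right angle is where the tangent meets the radius.
By the Pythagorean theorem: tangent² + 4² = 7²
tangent² = 49 - 16 = 33
tangent = sqrt(33)

sqrt(33)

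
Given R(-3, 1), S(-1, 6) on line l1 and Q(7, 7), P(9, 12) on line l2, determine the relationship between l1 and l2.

Slope of line 1: m1 = (6 - 1)/(-1 - -3) = 5/2 = 5/2
Slope of line 2: m2 = (12 - 7)/(9 - 7) = 5/2 = 5/2
m1 = m2, so the lines are parallel.

Parallel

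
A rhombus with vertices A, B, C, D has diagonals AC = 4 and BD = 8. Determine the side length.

Half-diagonals are 2 and 4. side = sqrt(2^2 + 4^2) = sqrt(20) = 2*sqrt(5)

2*sqrt(5)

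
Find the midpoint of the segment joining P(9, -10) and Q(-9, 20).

The midpoint is the average of the coordinates:
x: (9 + -9)/2 = 0
y: (-10 + 20)/2 = 5
Midpoint = (0, 5)

(0, 5)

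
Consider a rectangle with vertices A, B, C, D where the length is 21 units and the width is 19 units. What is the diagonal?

d = sqrt(21^2 + 19^2) = sqrt(802)

sqrt(802)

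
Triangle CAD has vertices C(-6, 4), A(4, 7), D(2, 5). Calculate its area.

Using the Shoelace formula for a triangle:
Area = (1/2)|x0(y1 - y2) + x1(y2 - y0) + x2(y0 - y1)|
Area = (1/2)|-6(7 - 5) + 4(5 - 4) + 2(4 - 7)|
Area = (1/2)|-12 + 4 + -6|
Area = (1/2)|-14|
Area = (1/2)(14)
Area = 7

7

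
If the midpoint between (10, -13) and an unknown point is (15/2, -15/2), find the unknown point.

Using the midpoint formula: M = ((x1 + x2)/2, (y1 + y2)/2)
We know M = (15/2, -15/2) and K = (10, -13)
For x: 15/2 = (10 + x2)/2, so x2 = 2*15/2 - 10 = 5
For y: -15/2 = (-13 + y2)/2, so y2 = 2*-15/2 - -13 = -2
J = (5, -2)

(5, -2)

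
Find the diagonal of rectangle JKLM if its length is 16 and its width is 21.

Using the Pythagorean theorem:
d² = 16² + 21² = 256 + 441 = 697
d = sqrt(697)

sqrt(697)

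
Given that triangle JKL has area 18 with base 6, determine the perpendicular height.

height = 2 * 18 / 6 = 6

6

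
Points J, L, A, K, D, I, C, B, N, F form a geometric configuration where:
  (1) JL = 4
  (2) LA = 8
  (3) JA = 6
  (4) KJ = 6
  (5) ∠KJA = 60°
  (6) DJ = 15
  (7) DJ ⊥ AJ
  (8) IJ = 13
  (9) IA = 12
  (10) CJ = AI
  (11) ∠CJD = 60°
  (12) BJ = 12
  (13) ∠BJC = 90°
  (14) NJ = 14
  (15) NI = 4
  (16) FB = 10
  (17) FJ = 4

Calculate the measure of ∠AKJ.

Step 1: By the law of cosines on triangle KJA: KA² = 6² + 6² − 2·6·6·cos(60°) = 36, so KA = 6.
Step 2: By the inverse law of cosines on triangle AKJ: cos(∠AKJ) = (6² + 6² − 6²) / (2·6·6) = 36/72 = 0.5, so ∠AKJ = 60°.

Therefore, the measure of angle ∠AKJ = 60°.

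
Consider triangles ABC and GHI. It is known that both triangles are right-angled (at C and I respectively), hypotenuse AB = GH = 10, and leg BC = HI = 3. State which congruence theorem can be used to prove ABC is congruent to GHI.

The given information provides:
both triangles are right-angled (at C and I respectively), hypotenuse AB = GH = 10, and leg BC = HI = 3
This matches the HL congruence theorem.
The hypotenuse and one leg of two right triangles are equal (Hypotenuse-Leg).

HL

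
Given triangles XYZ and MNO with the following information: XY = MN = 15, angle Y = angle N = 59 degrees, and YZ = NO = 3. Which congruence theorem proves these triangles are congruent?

The given information matches SAS: Two pairs of corresponding sides and the included angle are equal (Side-Angle-Side).

SAS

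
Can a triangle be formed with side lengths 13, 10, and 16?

For three segments to close into a triangle, no single side can be as long as the other two combined.
The longest side is 16, and 10 + 13 = 23 > 16.
A triangle can be formed.

Yes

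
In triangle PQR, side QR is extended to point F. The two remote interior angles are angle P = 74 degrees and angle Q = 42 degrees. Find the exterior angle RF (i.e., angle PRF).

The interior angle at R is 180 - 74 - 42 = 64 degrees.
The exterior angle and interior angle at R are supplementary:
Exterior angle = 180 - 64 = 116 degrees.

116 degrees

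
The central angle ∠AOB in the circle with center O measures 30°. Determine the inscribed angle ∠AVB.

Inscribed angle = 30° / 2 = 15° (inscribed angle theorem).

15°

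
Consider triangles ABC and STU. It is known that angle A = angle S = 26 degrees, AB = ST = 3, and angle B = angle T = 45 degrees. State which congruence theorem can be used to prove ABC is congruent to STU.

The given information provides:
angle A = angle S = 26 degrees, AB = ST = 3, and angle B = angle T = 45 degrees
This matches the ASA congruence theorem.
Two pairs of corresponding angles and the included side are equal (Angle-Side-Angle).

ASA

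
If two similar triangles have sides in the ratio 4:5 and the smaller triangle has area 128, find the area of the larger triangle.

The ratio of areas of similar triangles = (side ratio)^2.
Side ratio = 4:5, so area ratio = 16:25.
Area of the larger triangle / Area of the smaller triangle = 25/16
Area of the larger triangle = 128 * 25/16 = 200

200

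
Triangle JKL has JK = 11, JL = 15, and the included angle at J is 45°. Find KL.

By the law of cosines: KL^2 = JK^2 + JL^2 - 2*JK*JL*cos(J)
KL^2 = 11^2 + 15^2 - 2*11*15*cos(45°)
KL^2 = 121 + 225 - 330*(sqrt(2)/2)
KL^2 = 346 - 165*sqrt(2)
KL = sqrt(346 - 165*sqrt(2))

sqrt(346 - 165*sqrt(2))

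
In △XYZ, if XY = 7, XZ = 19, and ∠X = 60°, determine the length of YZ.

Law of cosines: YZ^2 = 7^2 + 19^2 - 2(7)(19)cos(60°) = 277, so YZ = sqrt(277).

sqrt(277)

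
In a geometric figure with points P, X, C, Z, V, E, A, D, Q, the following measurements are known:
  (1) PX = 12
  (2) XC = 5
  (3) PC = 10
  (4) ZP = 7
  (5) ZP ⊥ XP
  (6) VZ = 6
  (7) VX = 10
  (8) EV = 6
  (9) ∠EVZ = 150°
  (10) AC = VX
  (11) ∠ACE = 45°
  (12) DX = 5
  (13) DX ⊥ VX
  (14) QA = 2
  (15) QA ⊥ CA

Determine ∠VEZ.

Step 1: By the law of cosines on triangle EVZ: EZ² = 6² + 6² − 2·6·6·cos(150°) = 134.35, so EZ ≈ 11.59.
Step 2: By the inverse law of cosines on triangle VEZ: cos(∠VEZ) = (6² + 11.59² − 6²) / (2·6·11.59) = 134.35/139.09 = 0.9659, so ∠VEZ = 15°.

Therefore, the measure of angle ∠VEZ = 15°.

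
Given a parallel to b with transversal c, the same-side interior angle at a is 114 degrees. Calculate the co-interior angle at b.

Co-interior angles (same-side interior) formed by parallel lines and a transversal are supplementary (sum to 180 degrees).
The given angle is 114 degrees.
The co-interior angle = 180 - 114 = 66 degrees.

66 degrees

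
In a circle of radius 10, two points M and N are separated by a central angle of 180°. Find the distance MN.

Drop a perpendicular from the center to the chord, bisecting both the chord and the central angle.
Each half-chord = r sin(θ/2) = 10 sin(90°).
The full chord = 2 × 10 × sin(90°) = 20.

20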